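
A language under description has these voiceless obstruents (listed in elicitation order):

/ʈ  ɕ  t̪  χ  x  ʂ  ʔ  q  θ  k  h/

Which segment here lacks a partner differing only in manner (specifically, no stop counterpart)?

Dental: /t̪/ ~ /θ/
Retroflex: /ʈ/ ~ /ʂ/
Velar: /k/ ~ /x/
Uvular: /q/ ~ /χ/
Glottal: /ʔ/ ~ /h/
Alveolo-palatal: only /ɕ/ (fricative); no stop partner.
So /ɕ/ is the unpaired segment.

/ɕ/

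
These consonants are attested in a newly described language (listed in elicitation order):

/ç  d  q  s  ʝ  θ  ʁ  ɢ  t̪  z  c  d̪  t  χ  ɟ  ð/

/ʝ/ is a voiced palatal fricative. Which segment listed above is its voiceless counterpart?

/ç/

The voiceless counterpart is a voiceless palatal fricative — in this inventory, /ç/.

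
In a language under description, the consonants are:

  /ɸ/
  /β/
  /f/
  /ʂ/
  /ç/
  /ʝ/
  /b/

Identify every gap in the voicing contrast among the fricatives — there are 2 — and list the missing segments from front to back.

/v/, /ʐ/

bilabial: voiceless /ɸ/, voiced /β/.
labiodental: voiceless /f/, voiced —.
retroflex: voiceless /ʂ/, voiced —.
palatal: voiceless /ç/, voiced /ʝ/.
Gaps, from front to back: labiodental lacks voiced (/v/); retroflex lacks voiced (/ʐ/).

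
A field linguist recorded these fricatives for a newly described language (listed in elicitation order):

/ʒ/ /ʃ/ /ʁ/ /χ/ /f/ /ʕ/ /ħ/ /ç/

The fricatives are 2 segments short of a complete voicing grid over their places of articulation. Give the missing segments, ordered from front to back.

Voiceless: /f/ (labiodental), /ʃ/ (postalveolar), /ç/ (palatal), /χ/ (uvular), /ħ/ (pharyngeal).
Voiced: /ʒ/ (postalveolar), /ʁ/ (uvular), /ʕ/ (pharyngeal).
Gaps, from front to back: labiodental lacks voiced (/v/); palatal lacks voiced (/ʝ/).

/v/, /ʝ/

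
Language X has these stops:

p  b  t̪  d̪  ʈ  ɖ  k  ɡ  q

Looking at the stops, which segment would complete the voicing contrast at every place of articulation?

/ɢ/

place of articulation  voiceless  voiced  
bilabial          p         b       
dental            t̪        d̪      
retroflex         ʈ         ɖ       
velar             k         ɡ       
uvular            q         —       
The uvular row has no voiced member, so the gap is the voiced uvular stop /ɢ/.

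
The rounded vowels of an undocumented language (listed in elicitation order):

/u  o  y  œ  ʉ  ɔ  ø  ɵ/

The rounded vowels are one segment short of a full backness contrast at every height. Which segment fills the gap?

/ɞ/

high: front /y/, central /ʉ/, back /u/.
high-mid: front /ø/, central /ɵ/, back /o/.
low-mid: front /œ/, central —, back /ɔ/.
The low-mid row has no central member, so the gap is the low-mid central rounded vowel /ɞ/.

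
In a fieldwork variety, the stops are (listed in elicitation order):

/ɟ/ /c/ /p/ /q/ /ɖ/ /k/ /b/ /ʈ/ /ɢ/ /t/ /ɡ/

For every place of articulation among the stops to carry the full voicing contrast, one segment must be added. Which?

/d/

bilabial: voiceless /p/, voiced /b/.
alveolar: voiceless /t/, voiced —.
retroflex: voiceless /ʈ/, voiced /ɖ/.
palatal: voiceless /c/, voiced /ɟ/.
velar: voiceless /k/, voiced /ɡ/.
uvular: voiceless /q/, voiced /ɢ/.
The alveolar row has no voiced member, so the gap is the voiced alveolar stop /d/.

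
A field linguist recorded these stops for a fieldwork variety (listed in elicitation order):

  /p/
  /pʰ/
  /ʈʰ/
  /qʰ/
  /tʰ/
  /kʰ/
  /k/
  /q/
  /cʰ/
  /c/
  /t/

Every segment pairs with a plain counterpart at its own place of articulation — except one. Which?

/ʈʰ/

Bilabial: /p/ ~ /pʰ/
Alveolar: /t/ ~ /tʰ/
Palatal: /c/ ~ /cʰ/
Velar: /k/ ~ /kʰ/
Uvular: /q/ ~ /qʰ/
Retroflex: only /ʈʰ/ (aspirated); no plain partner.
So /ʈʰ/ is the unpaired segment.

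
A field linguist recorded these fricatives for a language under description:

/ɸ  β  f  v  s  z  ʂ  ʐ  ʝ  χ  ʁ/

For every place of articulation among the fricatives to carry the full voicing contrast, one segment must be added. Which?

/ç/

place of articulation  voiceless  voiced  
bilabial          ɸ         β       
labiodental       f         v       
alveolar          s         z       
retroflex         ʂ         ʐ       
palatal           —         ʝ       
uvular            χ         ʁ       
The palatal row has no voiceless member, so the gap is the voiceless palatal fricative /ç/.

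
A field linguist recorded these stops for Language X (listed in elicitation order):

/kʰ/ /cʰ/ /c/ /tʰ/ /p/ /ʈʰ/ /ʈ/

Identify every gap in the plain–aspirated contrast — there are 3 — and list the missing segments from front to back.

/pʰ/, /t/, /k/

bilabial: plain /p/, aspirated —.
alveolar: plain —, aspirated /tʰ/.
retroflex: plain /ʈ/, aspirated /ʈʰ/.
palatal: plain /c/, aspirated /cʰ/.
velar: plain —, aspirated /kʰ/.
Gaps, from front to back: bilabial lacks aspirated (/pʰ/); alveolar lacks plain (/t/); velar lacks plain (/k/).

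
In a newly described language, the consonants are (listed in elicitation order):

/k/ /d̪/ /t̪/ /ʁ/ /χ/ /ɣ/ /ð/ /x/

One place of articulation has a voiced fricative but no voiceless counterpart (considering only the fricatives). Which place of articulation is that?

place of articulation  voiceless  voiced  
dental            —         ð       
velar             x         ɣ       
uvular            χ         ʁ       
Every place of articulation has a voiceless member except dental, where /θ/ would be expected.

dental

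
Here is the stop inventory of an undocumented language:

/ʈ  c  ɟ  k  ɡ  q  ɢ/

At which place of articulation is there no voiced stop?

Voiceless: /ʈ/ (retroflex), /c/ (palatal), /k/ (velar), /q/ (uvular).
Voiced: /ɟ/ (palatal), /ɡ/ (velar), /ɢ/ (uvular).
Every place of articulation has a voiced member except retroflex, where /ɖ/ would be expected.

retroflex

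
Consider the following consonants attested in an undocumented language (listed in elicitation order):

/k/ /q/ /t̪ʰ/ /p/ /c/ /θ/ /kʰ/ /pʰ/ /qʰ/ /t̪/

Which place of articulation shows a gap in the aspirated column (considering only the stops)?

bilabial: plain /p/, aspirated /pʰ/.
dental: plain /t̪/, aspirated /t̪ʰ/.
palatal: plain /c/, aspirated —.
velar: plain /k/, aspirated /kʰ/.
uvular: plain /q/, aspirated /qʰ/.
Every place of articulation has an aspirated member except palatal, where /cʰ/ would be expected.

palatal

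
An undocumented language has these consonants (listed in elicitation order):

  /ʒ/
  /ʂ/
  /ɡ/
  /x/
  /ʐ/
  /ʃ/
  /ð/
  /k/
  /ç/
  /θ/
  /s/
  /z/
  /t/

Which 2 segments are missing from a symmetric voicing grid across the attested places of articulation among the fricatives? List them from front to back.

Voiceless: /θ/ (dental), /s/ (alveolar), /ʃ/ (postalveolar), /ʂ/ (retroflex), /ç/ (palatal), /x/ (velar).
Voiced: /ð/ (dental), /z/ (alveolar), /ʒ/ (postalveolar), /ʐ/ (retroflex).
Gaps, from front to back: palatal lacks voiced (/ʝ/); velar lacks voiced (/ɣ/).

/ʝ/, /ɣ/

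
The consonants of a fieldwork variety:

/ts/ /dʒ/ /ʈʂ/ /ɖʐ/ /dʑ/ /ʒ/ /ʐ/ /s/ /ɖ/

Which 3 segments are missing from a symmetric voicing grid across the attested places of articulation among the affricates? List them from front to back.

/dz/, /tʃ/, /tɕ/

place of articulation  voiceless  voiced  
alveolar          ts        —       
postalveolar      —         dʒ      
retroflex         ʈʂ        ɖʐ      
alveolo-palatal   —         dʑ      
Gaps, from front to back: alveolar lacks voiced (/dz/); postalveolar lacks voiceless (/tʃ/); alveolo-palatal lacks voiceless (/tɕ/).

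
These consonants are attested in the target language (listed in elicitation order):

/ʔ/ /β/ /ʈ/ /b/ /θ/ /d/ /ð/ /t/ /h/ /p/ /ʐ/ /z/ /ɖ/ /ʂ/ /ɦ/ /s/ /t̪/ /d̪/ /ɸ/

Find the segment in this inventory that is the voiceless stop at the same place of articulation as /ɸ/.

/p/

/ɸ/ is a voiceless bilabial fricative.
The voiceless stop at the same place is a voiceless bilabial stop — in this inventory, /p/.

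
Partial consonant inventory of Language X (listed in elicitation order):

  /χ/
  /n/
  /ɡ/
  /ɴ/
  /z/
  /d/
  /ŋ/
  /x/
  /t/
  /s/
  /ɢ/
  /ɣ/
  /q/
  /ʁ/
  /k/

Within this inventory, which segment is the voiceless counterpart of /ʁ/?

/ʁ/ is a voiced uvular fricative.
The voiceless counterpart is a voiceless uvular fricative — in this inventory, /χ/.

/χ/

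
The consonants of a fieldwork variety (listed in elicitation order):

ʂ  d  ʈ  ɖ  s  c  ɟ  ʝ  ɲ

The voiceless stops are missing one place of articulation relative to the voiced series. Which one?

alveolar

place of articulation  voiceless  voiced  
alveolar          —         d       
retroflex         ʈ         ɖ       
palatal           c         ɟ       
Every place of articulation has a voiceless member except alveolar, where /t/ would be expected.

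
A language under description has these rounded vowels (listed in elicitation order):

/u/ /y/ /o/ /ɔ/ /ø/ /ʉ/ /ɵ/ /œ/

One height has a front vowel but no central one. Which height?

low-mid

high: front /y/, central /ʉ/, back /u/.
high-mid: front /ø/, central /ɵ/, back /o/.
low-mid: front /œ/, central —, back /ɔ/.
Every height has a central member except low-mid, where /ɞ/ would be expected.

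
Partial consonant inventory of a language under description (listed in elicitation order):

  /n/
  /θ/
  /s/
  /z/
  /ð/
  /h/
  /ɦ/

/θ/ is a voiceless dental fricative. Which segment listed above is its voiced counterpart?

/ð/

The voiced counterpart is a voiced dental fricative — in this inventory, /ð/.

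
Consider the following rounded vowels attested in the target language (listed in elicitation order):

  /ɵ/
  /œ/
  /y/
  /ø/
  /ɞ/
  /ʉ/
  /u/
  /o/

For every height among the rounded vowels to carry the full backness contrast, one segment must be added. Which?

height            front     central   back    
high              y         ʉ         u       
high-mid          ø         ɵ         o       
low-mid           œ         ɞ         —       
The low-mid row has no back member, so the gap is the low-mid back rounded vowel /ɔ/.

/ɔ/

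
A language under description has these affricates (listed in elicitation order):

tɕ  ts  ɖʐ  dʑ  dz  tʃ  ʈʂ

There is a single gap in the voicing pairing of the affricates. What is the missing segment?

/dʒ/

place of articulation  voiceless  voiced  
alveolar          ts        dz      
postalveolar      tʃ        —       
retroflex         ʈʂ        ɖʐ      
alveolo-palatal   tɕ        dʑ      
The postalveolar row has no voiced member, so the gap is the voiced postalveolar affricate /dʒ/.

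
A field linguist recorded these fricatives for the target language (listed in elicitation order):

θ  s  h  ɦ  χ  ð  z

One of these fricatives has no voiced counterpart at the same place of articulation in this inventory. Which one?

Dental: /θ/ ~ /ð/
Alveolar: /s/ ~ /z/
Glottal: /h/ ~ /ɦ/
Uvular: only /χ/ (voiceless); no voiced partner.
So /χ/ is the unpaired segment.

/χ/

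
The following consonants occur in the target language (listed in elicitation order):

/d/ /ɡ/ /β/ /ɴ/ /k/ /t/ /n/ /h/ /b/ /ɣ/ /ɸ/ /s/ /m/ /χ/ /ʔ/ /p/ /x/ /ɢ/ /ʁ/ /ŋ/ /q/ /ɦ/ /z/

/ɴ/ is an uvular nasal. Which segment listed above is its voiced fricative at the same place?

/ʁ/

The voiced fricative at the same place is a voiced uvular fricative — in this inventory, /ʁ/.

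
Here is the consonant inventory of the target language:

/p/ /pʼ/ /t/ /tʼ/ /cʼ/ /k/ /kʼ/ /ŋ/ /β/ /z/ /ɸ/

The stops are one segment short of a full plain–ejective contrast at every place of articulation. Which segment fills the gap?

/c/

Plain: /p/ (bilabial), /t/ (alveolar), /k/ (velar).
Ejective: /pʼ/ (bilabial), /tʼ/ (alveolar), /cʼ/ (palatal), /kʼ/ (velar).
The palatal row has no plain member, so the gap is the plain palatal stop /c/.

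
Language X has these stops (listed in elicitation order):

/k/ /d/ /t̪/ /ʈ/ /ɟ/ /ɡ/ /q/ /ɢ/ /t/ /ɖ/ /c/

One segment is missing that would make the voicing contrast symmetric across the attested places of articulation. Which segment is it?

dental: voiceless /t̪/, voiced —.
alveolar: voiceless /t/, voiced /d/.
retroflex: voiceless /ʈ/, voiced /ɖ/.
palatal: voiceless /c/, voiced /ɟ/.
velar: voiceless /k/, voiced /ɡ/.
uvular: voiceless /q/, voiced /ɢ/.
The dental row has no voiced member, so the gap is the voiced dental stop /d̪/.

/d̪/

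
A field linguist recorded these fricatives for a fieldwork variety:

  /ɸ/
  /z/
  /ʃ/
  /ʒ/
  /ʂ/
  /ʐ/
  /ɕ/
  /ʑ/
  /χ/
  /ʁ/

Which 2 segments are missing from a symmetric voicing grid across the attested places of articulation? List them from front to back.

/β/, /s/

place of articulation  voiceless  voiced  
bilabial          ɸ         —       
alveolar          —         z       
postalveolar      ʃ         ʒ       
retroflex         ʂ         ʐ       
alveolo-palatal   ɕ         ʑ       
uvular            χ         ʁ       
Gaps, from front to back: bilabial lacks voiced (/β/); alveolar lacks voiceless (/s/).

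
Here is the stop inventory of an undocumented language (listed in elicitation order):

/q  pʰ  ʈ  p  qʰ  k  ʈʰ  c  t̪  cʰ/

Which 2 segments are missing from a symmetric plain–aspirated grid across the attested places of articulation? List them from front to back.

/t̪ʰ/, /kʰ/

place of articulation  plain     aspirated
bilabial          p         pʰ      
dental            t̪        —       
retroflex         ʈ         ʈʰ      
palatal           c         cʰ      
velar             k         —       
uvular            q         qʰ      
Gaps, from front to back: dental lacks aspirated (/t̪ʰ/); velar lacks aspirated (/kʰ/).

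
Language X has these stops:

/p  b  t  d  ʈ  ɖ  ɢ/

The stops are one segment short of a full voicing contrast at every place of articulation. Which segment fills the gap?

place of articulation  voiceless  voiced  
bilabial          p         b       
alveolar          t         d       
retroflex         ʈ         ɖ       
uvular            —         ɢ       
The uvular row has no voiceless member, so the gap is the voiceless uvular stop /q/.

/q/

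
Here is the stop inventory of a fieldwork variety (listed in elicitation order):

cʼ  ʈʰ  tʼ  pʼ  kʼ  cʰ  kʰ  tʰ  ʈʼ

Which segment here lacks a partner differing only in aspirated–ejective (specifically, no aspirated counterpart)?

/pʼ/

Alveolar: /tʰ/ ~ /tʼ/
Retroflex: /ʈʰ/ ~ /ʈʼ/
Palatal: /cʰ/ ~ /cʼ/
Velar: /kʰ/ ~ /kʼ/
Bilabial: only /pʼ/ (ejective); no aspirated partner.
So /pʼ/ is the unpaired segment.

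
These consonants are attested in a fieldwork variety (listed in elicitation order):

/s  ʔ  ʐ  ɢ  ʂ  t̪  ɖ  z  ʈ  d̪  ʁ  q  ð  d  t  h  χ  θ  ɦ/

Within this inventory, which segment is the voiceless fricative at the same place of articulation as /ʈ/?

/ʂ/

/ʈ/ is a voiceless retroflex stop.
The voiceless fricative at the same place is a voiceless retroflex fricative — in this inventory, /ʂ/.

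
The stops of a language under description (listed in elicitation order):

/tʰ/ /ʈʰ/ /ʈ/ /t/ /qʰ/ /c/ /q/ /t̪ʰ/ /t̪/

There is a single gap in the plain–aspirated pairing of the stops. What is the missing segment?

/cʰ/

Plain: /t̪/ (dental), /t/ (alveolar), /ʈ/ (retroflex), /c/ (palatal), /q/ (uvular).
Aspirated: /t̪ʰ/ (dental), /tʰ/ (alveolar), /ʈʰ/ (retroflex), /qʰ/ (uvular).
The palatal row has no aspirated member, so the gap is the aspirated palatal stop /cʰ/.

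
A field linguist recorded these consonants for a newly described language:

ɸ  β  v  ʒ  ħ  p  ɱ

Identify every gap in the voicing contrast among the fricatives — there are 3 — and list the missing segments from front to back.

Voiceless: /ɸ/ (bilabial), /ħ/ (pharyngeal).
Voiced: /β/ (bilabial), /v/ (labiodental), /ʒ/ (postalveolar).
Gaps, from front to back: labiodental lacks voiceless (/f/); postalveolar lacks voiceless (/ʃ/); pharyngeal lacks voiced (/ʕ/).

/f/, /ʃ/, /ʕ/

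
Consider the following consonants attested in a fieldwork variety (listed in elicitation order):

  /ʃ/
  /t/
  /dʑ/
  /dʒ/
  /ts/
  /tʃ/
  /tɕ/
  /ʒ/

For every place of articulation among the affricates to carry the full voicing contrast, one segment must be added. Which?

/dz/

alveolar: voiceless /ts/, voiced —.
postalveolar: voiceless /tʃ/, voiced /dʒ/.
alveolo-palatal: voiceless /tɕ/, voiced /dʑ/.
The alveolar row has no voiced member, so the gap is the voiced alveolar affricate /dz/.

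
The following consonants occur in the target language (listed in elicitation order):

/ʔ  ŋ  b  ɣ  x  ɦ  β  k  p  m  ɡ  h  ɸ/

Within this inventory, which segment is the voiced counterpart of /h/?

/h/ is a voiceless glottal fricative.
The voiced counterpart is a voiced glottal fricative — in this inventory, /ɦ/.

/ɦ/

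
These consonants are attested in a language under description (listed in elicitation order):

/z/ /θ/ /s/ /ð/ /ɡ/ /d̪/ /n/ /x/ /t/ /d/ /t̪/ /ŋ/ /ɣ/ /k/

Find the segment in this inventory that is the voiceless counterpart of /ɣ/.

/x/

/ɣ/ is a voiced velar fricative.
The voiceless counterpart is a voiceless velar fricative — in this inventory, /x/.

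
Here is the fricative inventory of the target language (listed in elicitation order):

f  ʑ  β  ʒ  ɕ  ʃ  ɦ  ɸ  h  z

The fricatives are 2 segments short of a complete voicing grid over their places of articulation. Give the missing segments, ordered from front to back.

/v/, /s/

bilabial: voiceless /ɸ/, voiced /β/.
labiodental: voiceless /f/, voiced —.
alveolar: voiceless —, voiced /z/.
postalveolar: voiceless /ʃ/, voiced /ʒ/.
alveolo-palatal: voiceless /ɕ/, voiced /ʑ/.
glottal: voiceless /h/, voiced /ɦ/.
Gaps, from front to back: labiodental lacks voiced (/v/); alveolar lacks voiceless (/s/).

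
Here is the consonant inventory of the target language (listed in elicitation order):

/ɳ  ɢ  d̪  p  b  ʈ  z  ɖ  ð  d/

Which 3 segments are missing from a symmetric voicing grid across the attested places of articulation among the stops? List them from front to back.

Voiceless: /p/ (bilabial), /ʈ/ (retroflex).
Voiced: /b/ (bilabial), /d̪/ (dental), /d/ (alveolar), /ɖ/ (retroflex), /ɢ/ (uvular).
Gaps, from front to back: dental lacks voiceless (/t̪/); alveolar lacks voiceless (/t/); uvular lacks voiceless (/q/).

/t̪/, /t/, /q/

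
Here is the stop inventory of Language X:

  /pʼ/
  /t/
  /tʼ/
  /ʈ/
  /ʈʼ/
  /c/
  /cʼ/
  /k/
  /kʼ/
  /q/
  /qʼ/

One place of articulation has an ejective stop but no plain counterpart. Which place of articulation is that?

bilabial

place of articulation  plain     ejective
bilabial          —         pʼ      
alveolar          t         tʼ      
retroflex         ʈ         ʈʼ      
palatal           c         cʼ      
velar             k         kʼ      
uvular            q         qʼ      
Every place of articulation has a plain member except bilabial, where /p/ would be expected.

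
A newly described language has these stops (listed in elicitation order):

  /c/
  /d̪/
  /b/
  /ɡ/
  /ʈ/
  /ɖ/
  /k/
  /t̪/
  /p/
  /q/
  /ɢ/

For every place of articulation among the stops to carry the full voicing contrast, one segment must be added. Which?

/ɟ/

bilabial: voiceless /p/, voiced /b/.
dental: voiceless /t̪/, voiced /d̪/.
retroflex: voiceless /ʈ/, voiced /ɖ/.
palatal: voiceless /c/, voiced —.
velar: voiceless /k/, voiced /ɡ/.
uvular: voiceless /q/, voiced /ɢ/.
The palatal row has no voiced member, so the gap is the voiced palatal stop /ɟ/.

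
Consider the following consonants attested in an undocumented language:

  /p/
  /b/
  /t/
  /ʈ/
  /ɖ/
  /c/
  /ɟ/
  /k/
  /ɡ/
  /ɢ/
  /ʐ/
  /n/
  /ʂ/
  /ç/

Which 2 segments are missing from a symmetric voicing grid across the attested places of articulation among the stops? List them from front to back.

bilabial: voiceless /p/, voiced /b/.
alveolar: voiceless /t/, voiced —.
retroflex: voiceless /ʈ/, voiced /ɖ/.
palatal: voiceless /c/, voiced /ɟ/.
velar: voiceless /k/, voiced /ɡ/.
uvular: voiceless —, voiced /ɢ/.
Gaps, from front to back: alveolar lacks voiced (/d/); uvular lacks voiceless (/q/).

/d/, /q/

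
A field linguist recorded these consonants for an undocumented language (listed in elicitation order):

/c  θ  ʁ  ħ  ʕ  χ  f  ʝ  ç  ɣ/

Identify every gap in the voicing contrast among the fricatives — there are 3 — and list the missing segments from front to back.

Voiceless: /f/ (labiodental), /θ/ (dental), /ç/ (palatal), /χ/ (uvular), /ħ/ (pharyngeal).
Voiced: /ʝ/ (palatal), /ɣ/ (velar), /ʁ/ (uvular), /ʕ/ (pharyngeal).
Gaps, from front to back: labiodental lacks voiced (/v/); dental lacks voiced (/ð/); velar lacks voiceless (/x/).

/v/, /ð/, /x/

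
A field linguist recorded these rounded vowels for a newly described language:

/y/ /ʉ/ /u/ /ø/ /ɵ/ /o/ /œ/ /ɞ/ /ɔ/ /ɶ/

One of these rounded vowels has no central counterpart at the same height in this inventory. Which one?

/ɶ/

High: /y/ ~ /ʉ/ ~ /u/
High-mid: /ø/ ~ /ɵ/ ~ /o/
Low-mid: /œ/ ~ /ɞ/ ~ /ɔ/
Low: only /ɶ/ (front); no central partner.
So /ɶ/ is the unpaired segment.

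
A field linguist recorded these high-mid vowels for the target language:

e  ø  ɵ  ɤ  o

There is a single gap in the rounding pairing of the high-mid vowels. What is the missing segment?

/ɘ/

Unrounded: /e/ (front), /ɤ/ (back).
Rounded: /ø/ (front), /ɵ/ (central), /o/ (back).
The central row has no unrounded member, so the gap is the central unrounded vowel /ɘ/.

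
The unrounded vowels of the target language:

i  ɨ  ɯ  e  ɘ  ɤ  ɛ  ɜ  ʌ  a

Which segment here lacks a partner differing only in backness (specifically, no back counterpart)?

High: /i/ ~ /ɨ/ ~ /ɯ/
High-mid: /e/ ~ /ɘ/ ~ /ɤ/
Low-mid: /ɛ/ ~ /ɜ/ ~ /ʌ/
Low: only /a/ (front); no back partner.
So /a/ is the unpaired segment.

/a/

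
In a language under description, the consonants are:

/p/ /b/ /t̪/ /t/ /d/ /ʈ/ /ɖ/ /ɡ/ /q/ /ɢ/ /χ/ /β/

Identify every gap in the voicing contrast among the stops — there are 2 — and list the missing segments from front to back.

/d̪/, /k/

bilabial: voiceless /p/, voiced /b/.
dental: voiceless /t̪/, voiced —.
alveolar: voiceless /t/, voiced /d/.
retroflex: voiceless /ʈ/, voiced /ɖ/.
velar: voiceless —, voiced /ɡ/.
uvular: voiceless /q/, voiced /ɢ/.
Gaps, from front to back: dental lacks voiced (/d̪/); velar lacks voiceless (/k/).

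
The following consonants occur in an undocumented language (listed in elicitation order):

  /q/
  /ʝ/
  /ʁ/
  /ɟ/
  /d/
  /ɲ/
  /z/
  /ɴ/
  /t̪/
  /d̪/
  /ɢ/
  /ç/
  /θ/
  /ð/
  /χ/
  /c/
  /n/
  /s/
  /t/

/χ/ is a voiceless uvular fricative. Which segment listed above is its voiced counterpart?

The voiced counterpart is a voiced uvular fricative — in this inventory, /ʁ/.

/ʁ/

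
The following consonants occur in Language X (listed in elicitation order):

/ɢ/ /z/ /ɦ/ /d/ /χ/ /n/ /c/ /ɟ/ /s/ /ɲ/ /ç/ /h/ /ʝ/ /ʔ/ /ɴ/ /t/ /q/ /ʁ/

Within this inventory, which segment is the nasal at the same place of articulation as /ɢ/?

/ɴ/

/ɢ/ is a voiced uvular stop.
The nasal at the same place is an uvular nasal — in this inventory, /ɴ/.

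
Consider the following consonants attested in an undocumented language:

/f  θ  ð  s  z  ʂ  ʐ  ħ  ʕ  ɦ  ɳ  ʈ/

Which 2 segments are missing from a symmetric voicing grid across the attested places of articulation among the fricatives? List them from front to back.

place of articulation  voiceless  voiced  
labiodental       f         —       
dental            θ         ð       
alveolar          s         z       
retroflex         ʂ         ʐ       
pharyngeal        ħ         ʕ       
glottal           —         ɦ       
Gaps, from front to back: labiodental lacks voiced (/v/); glottal lacks voiceless (/h/).

/v/, /h/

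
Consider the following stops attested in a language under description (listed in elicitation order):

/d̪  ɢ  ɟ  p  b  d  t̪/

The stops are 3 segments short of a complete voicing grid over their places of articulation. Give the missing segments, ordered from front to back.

Voiceless: /p/ (bilabial), /t̪/ (dental).
Voiced: /b/ (bilabial), /d̪/ (dental), /d/ (alveolar), /ɟ/ (palatal), /ɢ/ (uvular).
Gaps, from front to back: alveolar lacks voiceless (/t/); palatal lacks voiceless (/c/); uvular lacks voiceless (/q/).

/t/, /c/, /q/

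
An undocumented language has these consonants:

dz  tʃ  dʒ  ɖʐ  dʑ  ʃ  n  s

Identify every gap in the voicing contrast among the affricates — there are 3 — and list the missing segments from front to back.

Voiceless: /tʃ/ (postalveolar).
Voiced: /dz/ (alveolar), /dʒ/ (postalveolar), /ɖʐ/ (retroflex), /dʑ/ (alveolo-palatal).
Gaps, from front to back: alveolar lacks voiceless (/ts/); retroflex lacks voiceless (/ʈʂ/); alveolo-palatal lacks voiceless (/tɕ/).

/ts/, /ʈʂ/, /tɕ/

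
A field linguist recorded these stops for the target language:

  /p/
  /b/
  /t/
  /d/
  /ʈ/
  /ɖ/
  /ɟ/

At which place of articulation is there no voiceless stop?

palatal

bilabial: voiceless /p/, voiced /b/.
alveolar: voiceless /t/, voiced /d/.
retroflex: voiceless /ʈ/, voiced /ɖ/.
palatal: voiceless —, voiced /ɟ/.
Every place of articulation has a voiceless member except palatal, where /c/ would be expected.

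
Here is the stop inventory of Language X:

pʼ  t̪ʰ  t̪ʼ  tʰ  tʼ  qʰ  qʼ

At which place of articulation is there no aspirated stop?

Aspirated: /t̪ʰ/ (dental), /tʰ/ (alveolar), /qʰ/ (uvular).
Ejective: /pʼ/ (bilabial), /t̪ʼ/ (dental), /tʼ/ (alveolar), /qʼ/ (uvular).
Every place of articulation has an aspirated member except bilabial, where /pʰ/ would be expected.

bilabial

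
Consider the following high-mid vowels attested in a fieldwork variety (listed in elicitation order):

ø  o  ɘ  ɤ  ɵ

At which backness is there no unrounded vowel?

front: unrounded —, rounded /ø/.
central: unrounded /ɘ/, rounded /ɵ/.
back: unrounded /ɤ/, rounded /o/.
Every backness has an unrounded member except front, where /e/ would be expected.

front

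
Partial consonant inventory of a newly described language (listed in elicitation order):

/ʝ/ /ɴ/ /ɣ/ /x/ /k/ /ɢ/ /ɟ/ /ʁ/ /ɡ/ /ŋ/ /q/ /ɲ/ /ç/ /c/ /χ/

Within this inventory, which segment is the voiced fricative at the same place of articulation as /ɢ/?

/ʁ/

/ɢ/ is a voiced uvular stop.
The voiced fricative at the same place is a voiced uvular fricative — in this inventory, /ʁ/.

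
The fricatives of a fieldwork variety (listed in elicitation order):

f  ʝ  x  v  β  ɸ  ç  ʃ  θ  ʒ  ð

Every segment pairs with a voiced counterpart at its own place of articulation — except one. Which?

Bilabial: /ɸ/ ~ /β/
Labiodental: /f/ ~ /v/
Dental: /θ/ ~ /ð/
Postalveolar: /ʃ/ ~ /ʒ/
Palatal: /ç/ ~ /ʝ/
Velar: only /x/ (voiceless); no voiced partner.
So /x/ is the unpaired segment.

/x/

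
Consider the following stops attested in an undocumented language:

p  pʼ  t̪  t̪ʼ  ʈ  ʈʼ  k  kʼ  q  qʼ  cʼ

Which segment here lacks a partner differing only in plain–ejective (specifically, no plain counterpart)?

/cʼ/

Bilabial: /p/ ~ /pʼ/
Dental: /t̪/ ~ /t̪ʼ/
Retroflex: /ʈ/ ~ /ʈʼ/
Velar: /k/ ~ /kʼ/
Uvular: /q/ ~ /qʼ/
Palatal: only /cʼ/ (ejective); no plain partner.
So /cʼ/ is the unpaired segment.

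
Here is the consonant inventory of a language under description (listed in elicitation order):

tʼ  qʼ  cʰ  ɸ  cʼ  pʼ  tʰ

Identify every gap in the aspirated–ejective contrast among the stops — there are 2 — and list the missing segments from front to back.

/pʰ/, /qʰ/

place of articulation  aspirated  ejective
bilabial          —         pʼ      
alveolar          tʰ        tʼ      
palatal           cʰ        cʼ      
uvular            —         qʼ      
Gaps, from front to back: bilabial lacks aspirated (/pʰ/); uvular lacks aspirated (/qʰ/).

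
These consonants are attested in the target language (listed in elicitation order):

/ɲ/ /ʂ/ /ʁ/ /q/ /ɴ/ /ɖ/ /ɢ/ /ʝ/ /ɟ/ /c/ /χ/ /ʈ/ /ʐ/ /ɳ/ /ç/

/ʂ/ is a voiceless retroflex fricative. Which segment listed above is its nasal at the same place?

/ɳ/

The nasal at the same place is a retroflex nasal — in this inventory, /ɳ/.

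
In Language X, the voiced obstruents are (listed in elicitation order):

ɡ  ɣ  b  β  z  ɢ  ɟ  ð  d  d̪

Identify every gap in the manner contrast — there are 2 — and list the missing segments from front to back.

bilabial: stop /b/, fricative /β/.
dental: stop /d̪/, fricative /ð/.
alveolar: stop /d/, fricative /z/.
palatal: stop /ɟ/, fricative —.
velar: stop /ɡ/, fricative /ɣ/.
uvular: stop /ɢ/, fricative —.
Gaps, from front to back: palatal lacks fricative (/ʝ/); uvular lacks fricative (/ʁ/).

/ʝ/, /ʁ/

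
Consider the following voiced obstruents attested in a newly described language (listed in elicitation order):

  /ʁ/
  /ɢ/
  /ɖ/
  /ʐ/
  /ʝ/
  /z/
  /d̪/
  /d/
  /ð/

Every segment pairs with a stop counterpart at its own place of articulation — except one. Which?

/ʝ/

Dental: /d̪/ ~ /ð/
Alveolar: /d/ ~ /z/
Retroflex: /ɖ/ ~ /ʐ/
Uvular: /ɢ/ ~ /ʁ/
Palatal: only /ʝ/ (fricative); no stop partner.
So /ʝ/ is the unpaired segment.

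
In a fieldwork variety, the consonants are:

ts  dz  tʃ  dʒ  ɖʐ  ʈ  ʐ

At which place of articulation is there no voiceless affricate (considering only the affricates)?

retroflex

place of articulation  voiceless  voiced  
alveolar          ts        dz      
postalveolar      tʃ        dʒ      
retroflex         —         ɖʐ      
Every place of articulation has a voiceless member except retroflex, where /ʈʂ/ would be expected.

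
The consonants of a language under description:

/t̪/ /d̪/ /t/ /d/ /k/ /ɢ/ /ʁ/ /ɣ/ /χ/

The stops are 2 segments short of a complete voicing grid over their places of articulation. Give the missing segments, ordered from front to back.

Voiceless: /t̪/ (dental), /t/ (alveolar), /k/ (velar).
Voiced: /d̪/ (dental), /d/ (alveolar), /ɢ/ (uvular).
Gaps, from front to back: velar lacks voiced (/ɡ/); uvular lacks voiceless (/q/).

/ɡ/, /q/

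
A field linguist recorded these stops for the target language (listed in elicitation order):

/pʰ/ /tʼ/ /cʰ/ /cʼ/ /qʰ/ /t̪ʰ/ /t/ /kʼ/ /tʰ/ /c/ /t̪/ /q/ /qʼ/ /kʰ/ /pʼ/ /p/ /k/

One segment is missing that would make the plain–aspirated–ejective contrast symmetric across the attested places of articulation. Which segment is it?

bilabial: plain /p/, aspirated /pʰ/, ejective /pʼ/.
dental: plain /t̪/, aspirated /t̪ʰ/, ejective —.
alveolar: plain /t/, aspirated /tʰ/, ejective /tʼ/.
palatal: plain /c/, aspirated /cʰ/, ejective /cʼ/.
velar: plain /k/, aspirated /kʰ/, ejective /kʼ/.
uvular: plain /q/, aspirated /qʰ/, ejective /qʼ/.
The dental row has no ejective member, so the gap is the ejective dental stop /t̪ʼ/.

/t̪ʼ/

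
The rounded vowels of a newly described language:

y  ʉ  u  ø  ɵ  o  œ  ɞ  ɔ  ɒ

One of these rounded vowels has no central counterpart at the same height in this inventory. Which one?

High: /y/ ~ /ʉ/ ~ /u/
High-mid: /ø/ ~ /ɵ/ ~ /o/
Low-mid: /œ/ ~ /ɞ/ ~ /ɔ/
Low: only /ɒ/ (back); no central partner.
So /ɒ/ is the unpaired segment.

/ɒ/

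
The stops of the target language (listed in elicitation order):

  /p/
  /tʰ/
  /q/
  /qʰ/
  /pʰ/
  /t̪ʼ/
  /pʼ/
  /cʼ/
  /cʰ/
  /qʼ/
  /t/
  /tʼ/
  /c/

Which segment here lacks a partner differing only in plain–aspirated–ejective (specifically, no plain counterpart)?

Bilabial: /p/ ~ /pʰ/ ~ /pʼ/
Alveolar: /t/ ~ /tʰ/ ~ /tʼ/
Palatal: /c/ ~ /cʰ/ ~ /cʼ/
Uvular: /q/ ~ /qʰ/ ~ /qʼ/
Dental: only /t̪ʼ/ (ejective); no plain partner.
So /t̪ʼ/ is the unpaired segment.

/t̪ʼ/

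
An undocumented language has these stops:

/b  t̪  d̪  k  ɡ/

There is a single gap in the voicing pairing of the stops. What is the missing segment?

/p/

bilabial: voiceless —, voiced /b/.
dental: voiceless /t̪/, voiced /d̪/.
velar: voiceless /k/, voiced /ɡ/.
The bilabial row has no voiceless member, so the gap is the voiceless bilabial stop /p/.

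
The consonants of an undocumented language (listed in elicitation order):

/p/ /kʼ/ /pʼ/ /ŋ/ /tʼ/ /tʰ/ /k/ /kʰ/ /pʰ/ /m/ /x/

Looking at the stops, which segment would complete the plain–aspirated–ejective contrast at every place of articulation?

bilabial: plain /p/, aspirated /pʰ/, ejective /pʼ/.
alveolar: plain —, aspirated /tʰ/, ejective /tʼ/.
velar: plain /k/, aspirated /kʰ/, ejective /kʼ/.
The alveolar row has no plain member, so the gap is the plain alveolar stop /t/.

/t/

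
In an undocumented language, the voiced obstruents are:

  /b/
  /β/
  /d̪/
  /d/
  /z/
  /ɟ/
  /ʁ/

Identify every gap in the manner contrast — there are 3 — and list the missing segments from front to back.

/ð/, /ʝ/, /ɢ/

Stop: /b/ (bilabial), /d̪/ (dental), /d/ (alveolar), /ɟ/ (palatal).
Fricative: /β/ (bilabial), /z/ (alveolar), /ʁ/ (uvular).
Gaps, from front to back: dental lacks fricative (/ð/); palatal lacks fricative (/ʝ/); uvular lacks stop (/ɢ/).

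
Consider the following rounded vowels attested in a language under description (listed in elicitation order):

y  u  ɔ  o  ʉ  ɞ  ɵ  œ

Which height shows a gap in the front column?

high-mid

Front: /y/ (high), /œ/ (low-mid).
Central: /ʉ/ (high), /ɵ/ (high-mid), /ɞ/ (low-mid).
Back: /u/ (high), /o/ (high-mid), /ɔ/ (low-mid).
Every height has a front member except high-mid, where /ø/ would be expected.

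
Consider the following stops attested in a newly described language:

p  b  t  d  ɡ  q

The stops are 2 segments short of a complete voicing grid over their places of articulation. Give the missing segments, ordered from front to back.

/k/, /ɢ/

Voiceless: /p/ (bilabial), /t/ (alveolar), /q/ (uvular).
Voiced: /b/ (bilabial), /d/ (alveolar), /ɡ/ (velar).
Gaps, from front to back: velar lacks voiceless (/k/); uvular lacks voiced (/ɢ/).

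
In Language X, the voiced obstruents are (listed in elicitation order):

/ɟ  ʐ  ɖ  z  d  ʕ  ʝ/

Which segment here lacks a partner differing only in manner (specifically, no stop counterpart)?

Alveolar: /d/ ~ /z/
Retroflex: /ɖ/ ~ /ʐ/
Palatal: /ɟ/ ~ /ʝ/
Pharyngeal: only /ʕ/ (fricative); no stop partner.
So /ʕ/ is the unpaired segment.

/ʕ/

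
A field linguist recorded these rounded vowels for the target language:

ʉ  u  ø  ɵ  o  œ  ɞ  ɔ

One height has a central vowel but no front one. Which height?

high

high: front —, central /ʉ/, back /u/.
high-mid: front /ø/, central /ɵ/, back /o/.
low-mid: front /œ/, central /ɞ/, back /ɔ/.
Every height has a front member except high, where /y/ would be expected.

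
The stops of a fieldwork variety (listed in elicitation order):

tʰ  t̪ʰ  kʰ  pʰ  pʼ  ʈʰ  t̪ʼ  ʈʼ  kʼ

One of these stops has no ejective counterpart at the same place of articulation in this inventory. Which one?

/tʰ/

Bilabial: /pʰ/ ~ /pʼ/
Dental: /t̪ʰ/ ~ /t̪ʼ/
Retroflex: /ʈʰ/ ~ /ʈʼ/
Velar: /kʰ/ ~ /kʼ/
Alveolar: only /tʰ/ (aspirated); no ejective partner.
So /tʰ/ is the unpaired segment.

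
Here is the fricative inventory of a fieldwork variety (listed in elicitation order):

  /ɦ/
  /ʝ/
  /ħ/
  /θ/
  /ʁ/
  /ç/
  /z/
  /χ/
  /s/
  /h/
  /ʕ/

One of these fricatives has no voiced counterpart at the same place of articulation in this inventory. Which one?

Alveolar: /s/ ~ /z/
Palatal: /ç/ ~ /ʝ/
Uvular: /χ/ ~ /ʁ/
Pharyngeal: /ħ/ ~ /ʕ/
Glottal: /h/ ~ /ɦ/
Dental: only /θ/ (voiceless); no voiced partner.
So /θ/ is the unpaired segment.

/θ/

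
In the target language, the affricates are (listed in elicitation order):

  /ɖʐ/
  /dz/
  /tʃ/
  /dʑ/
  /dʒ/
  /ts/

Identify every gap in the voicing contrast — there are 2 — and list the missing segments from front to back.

Voiceless: /ts/ (alveolar), /tʃ/ (postalveolar).
Voiced: /dz/ (alveolar), /dʒ/ (postalveolar), /ɖʐ/ (retroflex), /dʑ/ (alveolo-palatal).
Gaps, from front to back: retroflex lacks voiceless (/ʈʂ/); alveolo-palatal lacks voiceless (/tɕ/).

/ʈʂ/, /tɕ/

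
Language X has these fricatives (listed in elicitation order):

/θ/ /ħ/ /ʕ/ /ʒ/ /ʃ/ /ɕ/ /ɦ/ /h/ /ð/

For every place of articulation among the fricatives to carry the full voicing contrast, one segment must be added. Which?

Voiceless: /θ/ (dental), /ʃ/ (postalveolar), /ɕ/ (alveolo-palatal), /ħ/ (pharyngeal), /h/ (glottal).
Voiced: /ð/ (dental), /ʒ/ (postalveolar), /ʕ/ (pharyngeal), /ɦ/ (glottal).
The alveolo-palatal row has no voiced member, so the gap is the voiced alveolo-palatal fricative /ʑ/.

/ʑ/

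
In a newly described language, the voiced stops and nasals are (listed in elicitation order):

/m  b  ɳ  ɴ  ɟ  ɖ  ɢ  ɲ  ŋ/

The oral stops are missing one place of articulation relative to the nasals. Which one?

velar

place of articulation  oral stop  nasal   
bilabial          b         m       
retroflex         ɖ         ɳ       
palatal           ɟ         ɲ       
velar             —         ŋ       
uvular            ɢ         ɴ       
Every place of articulation has an oral stop member except velar, where /ɡ/ would be expected.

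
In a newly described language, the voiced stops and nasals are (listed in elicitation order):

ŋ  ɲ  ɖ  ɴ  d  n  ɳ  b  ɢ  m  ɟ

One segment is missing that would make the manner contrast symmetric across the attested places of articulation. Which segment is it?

/ɡ/

place of articulation  oral stop  nasal   
bilabial          b         m       
alveolar          d         n       
retroflex         ɖ         ɳ       
palatal           ɟ         ɲ       
velar             —         ŋ       
uvular            ɢ         ɴ       
The velar row has no oral stop member, so the gap is the velar oral stop /ɡ/.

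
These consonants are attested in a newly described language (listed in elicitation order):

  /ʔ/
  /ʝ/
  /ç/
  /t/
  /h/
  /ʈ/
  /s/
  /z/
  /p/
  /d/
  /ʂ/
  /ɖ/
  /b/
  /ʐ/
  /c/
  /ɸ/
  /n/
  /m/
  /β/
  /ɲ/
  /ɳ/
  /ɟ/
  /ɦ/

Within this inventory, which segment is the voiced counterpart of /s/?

/s/ is a voiceless alveolar fricative.
The voiced counterpart is a voiced alveolar fricative — in this inventory, /z/.

/z/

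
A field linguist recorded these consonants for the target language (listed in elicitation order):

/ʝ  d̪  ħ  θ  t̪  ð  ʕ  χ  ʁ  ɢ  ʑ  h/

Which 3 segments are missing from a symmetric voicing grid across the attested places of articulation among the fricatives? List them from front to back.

Voiceless: /θ/ (dental), /χ/ (uvular), /ħ/ (pharyngeal), /h/ (glottal).
Voiced: /ð/ (dental), /ʑ/ (alveolo-palatal), /ʝ/ (palatal), /ʁ/ (uvular), /ʕ/ (pharyngeal).
Gaps, from front to back: alveolo-palatal lacks voiceless (/ɕ/); palatal lacks voiceless (/ç/); glottal lacks voiced (/ɦ/).

/ɕ/, /ç/, /ɦ/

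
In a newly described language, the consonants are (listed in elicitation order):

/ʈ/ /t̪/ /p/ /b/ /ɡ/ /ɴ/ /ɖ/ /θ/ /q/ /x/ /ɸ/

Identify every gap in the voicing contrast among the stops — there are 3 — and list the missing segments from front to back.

/d̪/, /k/, /ɢ/

Voiceless: /p/ (bilabial), /t̪/ (dental), /ʈ/ (retroflex), /q/ (uvular).
Voiced: /b/ (bilabial), /ɖ/ (retroflex), /ɡ/ (velar).
Gaps, from front to back: dental lacks voiced (/d̪/); velar lacks voiceless (/k/); uvular lacks voiced (/ɢ/).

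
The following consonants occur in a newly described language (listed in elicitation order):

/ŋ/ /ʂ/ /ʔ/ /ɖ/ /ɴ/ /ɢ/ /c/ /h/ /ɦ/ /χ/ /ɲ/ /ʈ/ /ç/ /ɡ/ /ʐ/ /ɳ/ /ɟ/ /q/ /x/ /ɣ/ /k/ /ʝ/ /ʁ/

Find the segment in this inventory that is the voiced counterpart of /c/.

/ɟ/

/c/ is a voiceless palatal stop.
The voiced counterpart is a voiced palatal stop — in this inventory, /ɟ/.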